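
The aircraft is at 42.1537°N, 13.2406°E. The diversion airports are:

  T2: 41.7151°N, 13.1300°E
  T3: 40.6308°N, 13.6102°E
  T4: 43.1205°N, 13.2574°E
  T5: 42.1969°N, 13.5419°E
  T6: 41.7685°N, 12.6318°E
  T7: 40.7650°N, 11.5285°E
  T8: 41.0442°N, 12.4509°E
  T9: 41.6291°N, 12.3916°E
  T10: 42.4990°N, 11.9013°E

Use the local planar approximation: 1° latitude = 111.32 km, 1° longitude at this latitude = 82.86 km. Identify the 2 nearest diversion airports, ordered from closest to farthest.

T5, T2

Distances from 42.1537°N, 13.2406°E:
T2: √((-0.4386·111.32)² + (-0.1106·82.86)²) = √(2383.875938 + 83.984688) = 49.6776 km
T3: √((-1.5229·111.32)² + (0.3696·82.86)²) = √(28740.159146 + 937.894055) = 172.2732 km
T4: √((0.9668·111.32)² + (0.0168·82.86)²) = √(11582.963260 + 1.937798) = 107.6332 km
T5: √((0.0432·111.32)² + (0.3013·82.86)²) = √(23.126712 + 623.287075) = 25.4247 km
T6: √((-0.3852·111.32)² + (-0.6088·82.86)²) = √(1838.734193 + 2544.714975) = 66.2076 km
T7: √((-1.3887·111.32)² + (-1.7121·82.86)²) = √(23898.094071 + 20125.566436) = 209.8182 km
T8: √((-1.1095·111.32)² + (-0.7897·82.86)²) = √(15254.606471 + 4281.679287) = 139.7723 km
T9: √((-0.5246·111.32)² + (-0.8490·82.86)²) = √(3410.381532 + 4948.860801) = 91.4289 km
T10: √((0.3453·111.32)² + (-1.3393·82.86)²) = √(1477.541038 + 12315.317011) = 117.4430 km
Sorted: T5 (25.4247 km) < T2 (49.6776 km) < T6 (66.2076 km) < T9 (91.4289 km) < …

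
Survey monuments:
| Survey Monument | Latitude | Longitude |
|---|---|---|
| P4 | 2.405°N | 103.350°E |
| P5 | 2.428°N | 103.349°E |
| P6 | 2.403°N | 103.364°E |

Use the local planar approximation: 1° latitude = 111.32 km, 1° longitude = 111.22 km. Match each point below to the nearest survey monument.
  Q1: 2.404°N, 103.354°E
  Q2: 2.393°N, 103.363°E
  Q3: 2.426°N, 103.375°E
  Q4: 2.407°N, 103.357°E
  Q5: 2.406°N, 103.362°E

Q1→P4; Q2→P6; Q3→P6; Q4→P4; Q5→P6

Q1 at 2.404°N, 103.354°E:
  P4: 0.459 km
  P5: 2.729 km
  P6: 1.118 km
  → nearest: P4 (0.459 km)
Q2 at 2.393°N, 103.363°E:
  P4: 1.968 km
  P5: 4.196 km
  P6: 1.119 km
  → nearest: P6 (1.119 km)
Q3 at 2.426°N, 103.375°E:
  P4: 3.633 km
  P5: 2.900 km
  P6: 2.838 km
  → nearest: P6 (2.838 km)
Q4 at 2.407°N, 103.357°E:
  P4: 0.810 km
  P5: 2.501 km
  P6: 0.897 km
  → nearest: P4 (0.810 km)
Q5 at 2.406°N, 103.362°E:
  P4: 1.339 km
  P5: 2.844 km
  P6: 0.401 km
  → nearest: P6 (0.401 km)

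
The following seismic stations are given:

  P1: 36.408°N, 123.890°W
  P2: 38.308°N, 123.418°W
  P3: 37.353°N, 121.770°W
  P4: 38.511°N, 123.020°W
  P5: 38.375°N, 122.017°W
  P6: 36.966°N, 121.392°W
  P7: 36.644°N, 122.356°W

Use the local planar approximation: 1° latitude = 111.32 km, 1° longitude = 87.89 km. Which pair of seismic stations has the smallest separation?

P2 and P4

Pairwise distances:
P1–P2: √((1.900·111.32)² + (0.472·87.89)²) = √(44735.63406 + 1720.92889) = 215.538 km
P1–P3: √((0.945·111.32)² + (2.120·87.89)²) = √(11066.49297 + 34717.67640) = 213.972 km
P1–P4: √((2.103·111.32)² + (0.870·87.89)²) = √(54805.60051 + 5846.78917) = 246.277 km
P1–P5: √((1.967·111.32)² + (1.873·87.89)²) = √(47946.30185 + 27099.07605) = 273.944 km
P1–P6: √((0.558·111.32)² + (2.498·87.89)²) = √(3858.46703 + 48201.86000) = 228.167 km
P1–P7: √((0.236·111.32)² + (1.534·87.89)²) = √(690.19276 + 18177.31144) = 137.359 km
P2–P3: √((-0.955·111.32)² + (1.648·87.89)²) = √(11301.94367 + 20979.41354) = 179.670 km
P2–P4: √((0.203·111.32)² + (0.398·87.89)²) = √(510.66780 + 1223.61579) = 41.645 km
P2–P5: √((0.067·111.32)² + (1.401·87.89)²) = √(55.62833 + 15161.95487) = 123.360 km
P2–P6: √((-1.342·111.32)² + (2.026·87.89)²) = √(22317.80235 + 31707.19408) = 232.433 km
P2–P7: √((-1.664·111.32)² + (1.062·87.89)²) = √(34312.55352 + 8712.20252) = 207.424 km
P3–P4: √((1.158·111.32)² + (-1.250·87.89)²) = √(16617.41684 + 12069.76891) = 169.373 km
P3–P5: √((1.022·111.32)² + (-0.247·87.89)²) = √(12943.39446 + 471.27330) = 115.822 km
P3–P6: √((-0.387·111.32)² + (0.378·87.89)²) = √(1855.95878 + 1103.72919) = 54.403 km
P3–P7: √((-0.709·111.32)² + (-0.586·87.89)²) = √(6229.29453 + 2652.61463) = 94.244 km
P4–P5: √((-0.136·111.32)² + (1.003·87.89)²) = √(229.20507 + 7771.06953) = 89.444 km
P4–P6: √((-1.545·111.32)² + (1.628·87.89)²) = √(29580.35371 + 20473.29433) = 223.727 km
P4–P7: √((-1.867·111.32)² + (0.664·87.89)²) = √(43195.15445 + 3405.76821) = 215.872 km
P5–P6: √((-1.409·111.32)² + (0.625·87.89)²) = √(24601.88486 + 3017.44223) = 166.191 km
P5–P7: √((-1.731·111.32)² + (-0.339·87.89)²) = √(37131.33219 + 887.72474) = 194.985 km
P6–P7: √((-0.322·111.32)² + (-0.964·87.89)²) = √(1284.86689 + 7178.48830) = 91.996 km
Closest pair: P2–P4 at 41.645 km.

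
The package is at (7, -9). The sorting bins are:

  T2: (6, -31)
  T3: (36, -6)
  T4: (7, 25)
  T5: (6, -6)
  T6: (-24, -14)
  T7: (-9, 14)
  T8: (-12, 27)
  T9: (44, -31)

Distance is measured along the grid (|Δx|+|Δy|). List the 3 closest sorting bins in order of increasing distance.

T5, T2, T3

Distances from (7, -9):
T2: |-1| + |-22| = 1 + 22 = 23
T3: |29| + |3| = 29 + 3 = 32
T4: |0| + |34| = 0 + 34 = 34
T5: |-1| + |3| = 1 + 3 = 4
T6: |-31| + |-5| = 31 + 5 = 36
T7: |-16| + |23| = 16 + 23 = 39
T8: |-19| + |36| = 19 + 36 = 55
T9: |37| + |-22| = 37 + 22 = 59
Sorted: T5 (4) < T2 (23) < T3 (32) < T4 (34) < T6 (36) < …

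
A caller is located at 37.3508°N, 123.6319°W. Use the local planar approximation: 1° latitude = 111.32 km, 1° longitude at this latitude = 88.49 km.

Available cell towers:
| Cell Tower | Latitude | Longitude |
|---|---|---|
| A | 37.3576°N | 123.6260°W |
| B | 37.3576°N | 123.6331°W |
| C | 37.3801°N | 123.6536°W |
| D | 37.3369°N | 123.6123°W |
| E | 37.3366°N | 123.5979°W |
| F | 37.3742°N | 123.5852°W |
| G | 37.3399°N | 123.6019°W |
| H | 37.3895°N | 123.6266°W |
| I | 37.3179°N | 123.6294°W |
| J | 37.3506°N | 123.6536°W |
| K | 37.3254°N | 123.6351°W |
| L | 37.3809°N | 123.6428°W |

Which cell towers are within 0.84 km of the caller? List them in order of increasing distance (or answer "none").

Distances from 37.3508°N, 123.6319°W:
A: 0.9196 km
B: 0.7644 km
C: 3.7849 km
D: 2.3243 km
E: 3.3986 km
F: 4.8850 km
G: 2.9189 km
H: 4.3335 km
I: 3.6691 km
J: 1.9204 km
K: 2.8417 km
L: 3.4868 km
Threshold 0.84 km: B (0.7644 km) is within range.

B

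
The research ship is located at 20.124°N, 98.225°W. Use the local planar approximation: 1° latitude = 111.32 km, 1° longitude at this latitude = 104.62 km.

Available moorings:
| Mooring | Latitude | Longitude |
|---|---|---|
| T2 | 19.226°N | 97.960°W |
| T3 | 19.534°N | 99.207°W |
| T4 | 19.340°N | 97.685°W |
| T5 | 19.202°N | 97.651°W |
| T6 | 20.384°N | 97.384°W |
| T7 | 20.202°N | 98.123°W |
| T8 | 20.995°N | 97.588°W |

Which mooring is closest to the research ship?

T7

Distances from 20.124°N, 98.225°W:
T2: √((-0.898·111.32)² + (0.265·104.62)²) = √(9993.07320 + 768.63681) = 103.739 km
T3: √((-0.590·111.32)² + (-0.982·104.62)²) = √(4313.70477 + 10554.85829) = 121.937 km
T4: √((-0.784·111.32)² + (0.540·104.62)²) = √(7616.90468 + 3191.66243) = 103.964 km
T5: √((-0.922·111.32)² + (0.574·104.62)²) = √(10534.36198 + 3606.22829) = 118.914 km
T6: √((0.260·111.32)² + (0.841·104.62)²) = √(837.70883 + 7741.43413) = 92.624 km
T7: √((0.078·111.32)² + (0.102·104.62)²) = √(75.39379 + 113.87536) = 13.758 km
T8: √((0.871·111.32)² + (0.637·104.62)²) = √(9401.18730 + 4441.28145) = 117.654 km
Minimum: T7 at 13.758 km.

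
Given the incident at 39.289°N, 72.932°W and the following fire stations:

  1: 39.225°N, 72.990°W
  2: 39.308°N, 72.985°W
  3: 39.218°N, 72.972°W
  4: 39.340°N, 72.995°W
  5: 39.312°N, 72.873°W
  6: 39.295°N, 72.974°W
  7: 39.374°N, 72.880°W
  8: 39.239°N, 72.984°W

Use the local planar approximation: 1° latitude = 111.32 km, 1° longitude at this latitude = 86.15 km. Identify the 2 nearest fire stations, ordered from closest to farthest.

6, 2

Distances from 39.289°N, 72.932°W:
1: √((-0.064·111.32)² + (-0.058·86.15)²) = √(50.75822 + 24.96701) = 8.702 km
2: √((0.019·111.32)² + (-0.053·86.15)²) = √(4.47356 + 20.84790) = 5.032 km
3: √((-0.071·111.32)² + (-0.040·86.15)²) = √(62.46879 + 11.87492) = 8.622 km
4: √((0.051·111.32)² + (-0.063·86.15)²) = √(32.23196 + 29.45721) = 7.854 km
5: √((0.023·111.32)² + (0.059·86.15)²) = √(6.55544 + 25.83536) = 5.691 km
6: √((0.006·111.32)² + (-0.042·86.15)²) = √(0.44612 + 13.09209) = 3.679 km
7: √((0.085·111.32)² + (0.052·86.15)²) = √(89.53323 + 20.06861) = 10.469 km
8: √((-0.050·111.32)² + (-0.052·86.15)²) = √(30.98036 + 20.06861) = 7.145 km
Sorted: 6 (3.679 km) < 2 (5.032 km) < 5 (5.691 km) < 8 (7.145 km) < …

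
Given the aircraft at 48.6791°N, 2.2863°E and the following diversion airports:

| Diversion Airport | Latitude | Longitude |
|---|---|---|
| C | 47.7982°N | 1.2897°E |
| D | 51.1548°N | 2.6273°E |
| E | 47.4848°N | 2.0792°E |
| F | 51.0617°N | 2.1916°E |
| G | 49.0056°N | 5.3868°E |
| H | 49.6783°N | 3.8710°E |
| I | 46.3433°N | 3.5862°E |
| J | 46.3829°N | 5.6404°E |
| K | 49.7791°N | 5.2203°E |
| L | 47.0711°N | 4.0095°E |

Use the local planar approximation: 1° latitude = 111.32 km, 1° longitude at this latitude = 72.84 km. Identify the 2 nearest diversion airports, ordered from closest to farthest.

Distances from 48.6791°N, 2.2863°E:
C: √((-0.8809·111.32)² + (-0.9966·72.84)²) = √(9616.114266 + 5269.648407) = 122.0072 km
D: √((2.4757·111.32)² + (0.3410·72.84)²) = √(75952.562135 + 616.948102) = 276.7120 km
E: √((-1.1943·111.32)² + (-0.2071·72.84)²) = √(17675.563169 + 227.562173) = 133.8026 km
F: √((2.3826·111.32)² + (-0.0947·72.84)²) = √(70347.500336 + 47.581687) = 265.3207 km
G: √((0.3265·111.32)² + (3.1005·72.84)²) = √(1321.030262 + 51003.895306) = 228.7464 km
H: √((0.9992·111.32)² + (1.5847·72.84)²) = √(12372.322903 + 13323.980551) = 160.3007 km
I: √((-2.3358·111.32)² + (1.2999·72.84)²) = √(67611.053572 + 8965.195444) = 276.7241 km
J: √((-2.2962·111.32)² + (3.3541·72.84)²) = √(65337.997589 + 59688.668018) = 353.5911 km
K: √((1.1000·111.32)² + (2.9340·72.84)²) = √(14994.492304 + 45673.058302) = 246.3078 km
L: √((-1.6080·111.32)² + (1.7232·72.84)²) = √(32041.916487 + 15754.740208) = 218.6245 km
Sorted: C (122.0072 km) < E (133.8026 km) < H (160.3007 km) < L (218.6245 km) < …

C, E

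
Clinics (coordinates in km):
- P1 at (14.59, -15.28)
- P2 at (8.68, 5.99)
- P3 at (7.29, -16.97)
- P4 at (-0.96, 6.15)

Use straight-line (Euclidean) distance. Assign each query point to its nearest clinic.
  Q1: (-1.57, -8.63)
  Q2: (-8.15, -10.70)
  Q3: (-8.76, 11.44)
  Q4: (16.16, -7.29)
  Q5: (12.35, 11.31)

Q1→P3; Q2→P3; Q3→P4; Q4→P1; Q5→P2

Q1 at (-1.57, -8.63):
  P1: 17.47 km
  P2: 17.86 km
  P3: 12.17 km
  P4: 14.79 km
  → nearest: P3 (12.17 km)
Q2 at (-8.15, -10.70):
  P1: 23.20 km
  P2: 23.70 km
  P3: 16.66 km
  P4: 18.32 km
  → nearest: P3 (16.66 km)
Q3 at (-8.76, 11.44):
  P1: 35.48 km
  P2: 18.27 km
  P3: 32.63 km
  P4: 9.42 km
  → nearest: P4 (9.42 km)
Q4 at (16.16, -7.29):
  P1: 8.14 km
  P2: 15.24 km
  P3: 13.13 km
  P4: 21.77 km
  → nearest: P1 (8.14 km)
Q5 at (12.35, 11.31):
  P1: 26.68 km
  P2: 6.46 km
  P3: 28.73 km
  P4: 14.28 km
  → nearest: P2 (6.46 km)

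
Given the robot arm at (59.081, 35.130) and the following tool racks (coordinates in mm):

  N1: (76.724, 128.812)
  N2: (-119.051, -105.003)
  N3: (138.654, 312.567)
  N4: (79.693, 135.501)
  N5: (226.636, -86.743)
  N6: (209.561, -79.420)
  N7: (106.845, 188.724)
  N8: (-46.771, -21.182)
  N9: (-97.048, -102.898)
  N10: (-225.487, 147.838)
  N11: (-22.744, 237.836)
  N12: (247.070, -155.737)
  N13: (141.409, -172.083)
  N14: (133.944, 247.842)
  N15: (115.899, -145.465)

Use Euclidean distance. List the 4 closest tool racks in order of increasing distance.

N1, N4, N8, N7

Distances from (59.081, 35.130):
N1: 95.329 mm
N2: 226.646 mm
N3: 288.623 mm
N4: 102.466 mm
N5: 207.190 mm
N6: 189.119 mm
N7: 160.849 mm
N8: 119.899 mm
N9: 208.394 mm
N10: 306.075 mm
N11: 218.598 mm
N12: 267.899 mm
N13: 222.969 mm
N14: 225.501 mm
N15: 189.322 mm
Sorted: N1 (95.329 mm) < N4 (102.466 mm) < N8 (119.899 mm) < N7 (160.849 mm) < N6 (189.119 mm) < N15 (189.322 mm) < …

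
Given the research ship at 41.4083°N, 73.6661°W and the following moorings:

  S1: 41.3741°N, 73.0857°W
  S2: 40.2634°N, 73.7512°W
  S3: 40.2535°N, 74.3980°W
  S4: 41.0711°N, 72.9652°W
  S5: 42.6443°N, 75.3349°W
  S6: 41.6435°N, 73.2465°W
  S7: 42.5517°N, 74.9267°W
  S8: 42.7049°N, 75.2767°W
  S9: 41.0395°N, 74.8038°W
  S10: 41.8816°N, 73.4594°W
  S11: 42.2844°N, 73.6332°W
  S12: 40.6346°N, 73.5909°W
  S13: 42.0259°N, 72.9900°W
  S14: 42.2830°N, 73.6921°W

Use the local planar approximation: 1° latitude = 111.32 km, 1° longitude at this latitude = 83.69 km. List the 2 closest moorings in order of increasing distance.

S6, S1

Distances from 41.4083°N, 73.6661°W:
S1: 48.7226 km
S2: 127.6491 km
S3: 142.3994 km
S4: 69.6407 km
S5: 196.0532 km
S6: 43.8027 km
S7: 165.3215 km
S8: 197.4891 km
S9: 103.6881 km
S10: 55.4549 km
S11: 97.5663 km
S12: 86.3579 km
S13: 89.0413 km
S14: 97.3959 km
Sorted: S6 (43.8027 km) < S1 (48.7226 km) < S10 (55.4549 km) < S4 (69.6407 km) < …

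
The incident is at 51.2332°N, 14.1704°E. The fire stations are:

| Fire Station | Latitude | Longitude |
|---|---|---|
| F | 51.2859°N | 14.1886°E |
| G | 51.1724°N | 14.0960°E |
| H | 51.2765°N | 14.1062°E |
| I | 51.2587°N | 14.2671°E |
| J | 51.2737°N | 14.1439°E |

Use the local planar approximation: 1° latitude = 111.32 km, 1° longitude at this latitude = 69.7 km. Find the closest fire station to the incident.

Distances from 51.2332°N, 14.1704°E:
F: √((0.0527·111.32)² + (0.0182·69.7)²) = √(34.416573 + 1.609194) = 6.0021 km
G: √((-0.0608·111.32)² + (-0.0744·69.7)²) = √(45.809289 + 26.891277) = 8.5265 km
H: √((0.0433·111.32)² + (-0.0642·69.7)²) = √(23.233904 + 20.023298) = 6.5770 km
I: √((0.0255·111.32)² + (0.0967·69.7)²) = √(8.057991 + 45.427465) = 7.3134 km
J: √((0.0405·111.32)² + (-0.0265·69.7)²) = √(20.326212 + 3.411594) = 4.8721 km
Minimum: J at 4.8721 km.

J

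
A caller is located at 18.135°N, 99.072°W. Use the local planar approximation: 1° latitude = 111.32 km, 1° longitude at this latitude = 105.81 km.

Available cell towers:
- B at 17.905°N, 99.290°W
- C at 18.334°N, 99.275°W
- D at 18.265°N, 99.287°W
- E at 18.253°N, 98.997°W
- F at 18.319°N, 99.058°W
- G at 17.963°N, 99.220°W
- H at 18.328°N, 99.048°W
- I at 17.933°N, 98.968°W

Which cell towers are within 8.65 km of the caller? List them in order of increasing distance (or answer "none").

none

Distances from 18.135°N, 99.072°W:
B: √((-0.230·111.32)² + (-0.218·105.81)²) = √(655.54433 + 532.06711) = 34.462 km
C: √((0.199·111.32)² + (-0.203·105.81)²) = √(490.74123 + 461.36591) = 30.856 km
D: √((0.130·111.32)² + (-0.215·105.81)²) = √(209.42721 + 517.52383) = 26.962 km
E: √((0.118·111.32)² + (0.075·105.81)²) = √(172.54819 + 62.97613) = 15.347 km
F: √((0.184·111.32)² + (0.014·105.81)²) = √(419.54837 + 2.19437) = 20.536 km
G: √((-0.172·111.32)² + (-0.148·105.81)²) = √(366.60914 + 245.23184) = 24.735 km
H: √((0.193·111.32)² + (0.024·105.81)²) = √(461.59491 + 6.44876) = 21.634 km
I: √((-0.202·111.32)² + (0.104·105.81)²) = √(505.64898 + 121.09330) = 25.035 km
Threshold 8.65 km: none within range.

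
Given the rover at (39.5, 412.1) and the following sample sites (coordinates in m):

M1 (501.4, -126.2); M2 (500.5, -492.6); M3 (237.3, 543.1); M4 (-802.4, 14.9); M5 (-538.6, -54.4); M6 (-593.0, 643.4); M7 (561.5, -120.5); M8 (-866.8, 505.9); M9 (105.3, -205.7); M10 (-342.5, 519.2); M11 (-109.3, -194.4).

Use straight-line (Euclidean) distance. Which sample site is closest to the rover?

Distances from (39.5, 412.1):
M1: √((461.9)² + (-538.3)²) = √(213351.610 + 289766.890) = 709.3 m
M2: √((461.0)² + (-904.7)²) = √(212521.000 + 818482.090) = 1015.4 m
M3: √((197.8)² + (131.0)²) = √(39124.840 + 17161.000) = 237.2 m
M4: √((-841.9)² + (-397.2)²) = √(708795.610 + 157767.840) = 930.9 m
M5: √((-578.1)² + (-466.5)²) = √(334199.610 + 217622.250) = 742.8 m
M6: √((-632.5)² + (231.3)²) = √(400056.250 + 53499.690) = 673.5 m
M7: √((522.0)² + (-532.6)²) = √(272484.000 + 283662.760) = 745.8 m
M8: √((-906.3)² + (93.8)²) = √(821379.690 + 8798.440) = 911.1 m
M9: √((65.8)² + (-617.8)²) = √(4329.640 + 381676.840) = 621.3 m
M10: √((-382.0)² + (107.1)²) = √(145924.000 + 11470.410) = 396.7 m
M11: √((-148.8)² + (-606.5)²) = √(22141.440 + 367842.250) = 624.5 m
Minimum: M3 at 237.2 m.

M3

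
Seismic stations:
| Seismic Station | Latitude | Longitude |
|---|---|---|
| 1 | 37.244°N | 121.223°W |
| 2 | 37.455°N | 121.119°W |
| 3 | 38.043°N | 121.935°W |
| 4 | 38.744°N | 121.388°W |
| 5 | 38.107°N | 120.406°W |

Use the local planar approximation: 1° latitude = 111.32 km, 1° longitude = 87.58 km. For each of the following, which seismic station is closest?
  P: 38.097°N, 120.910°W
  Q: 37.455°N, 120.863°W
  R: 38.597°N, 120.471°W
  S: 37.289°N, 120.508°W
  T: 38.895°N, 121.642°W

P at 38.097°N, 120.910°W:
  1: √((-0.853·111.32)² + (-0.313·87.58)²) = √(9016.63434 + 751.44735) = 98.834 km
  2: √((-0.642·111.32)² + (-0.209·87.58)²) = √(5107.59498 + 335.04447) = 73.774 km
  3: √((-0.054·111.32)² + (-1.025·87.58)²) = √(36.13549 + 8058.56313) = 89.971 km
  4: √((0.647·111.32)² + (-0.478·87.58)²) = √(5187.46234 + 1752.53086) = 83.307 km
  5: √((0.010·111.32)² + (0.504·87.58)²) = √(1.23921 + 1948.36785) = 44.154 km
  → nearest: 5 (44.154 km)
Q at 37.455°N, 120.863°W:
  1: √((-0.211·111.32)² + (-0.360·87.58)²) = √(551.71057 + 994.06523) = 39.316 km
  2: √((0.000·111.32)² + (-0.256·87.58)²) = √(0.00000 + 502.67792) = 22.420 km
  3: √((0.588·111.32)² + (-1.072·87.58)²) = √(4284.50888 + 8814.53593) = 114.451 km
  4: √((1.289·111.32)² + (-0.525·87.58)²) = √(20589.80483 + 2114.11442) = 150.678 km
  5: √((0.652·111.32)² + (0.457·87.58)²) = √(5267.94930 + 1601.92538) = 82.885 km
  → nearest: 2 (22.420 km)
R at 38.597°N, 120.471°W:
  1: √((-1.353·111.32)² + (-0.752·87.58)²) = √(22685.16741 + 4337.56068) = 164.386 km
  2: √((-1.142·111.32)² + (-0.648·87.58)²) = √(16161.38600 + 3220.77134) = 139.220 km
  3: √((-0.554·111.32)² + (-1.464·87.58)²) = √(3803.34678 + 16439.62986) = 142.278 km
  4: √((0.147·111.32)² + (-0.917·87.58)²) = √(267.78181 + 6449.83423) = 81.961 km
  5: √((-0.490·111.32)² + (0.065·87.58)²) = √(2975.35339 + 32.40683) = 54.843 km
  → nearest: 5 (54.843 km)
S at 37.289°N, 120.508°W:
  1: √((-0.045·111.32)² + (-0.715·87.58)²) = √(25.09409 + 3921.22683) = 62.820 km
  2: √((0.166·111.32)² + (-0.611·87.58)²) = √(341.47788 + 2863.46779) = 56.612 km
  3: √((0.754·111.32)² + (-1.427·87.58)²) = √(7045.13123 + 15619.16554) = 150.547 km
  4: √((1.455·111.32)² + (-0.880·87.58)²) = √(26234.47526 + 5939.84656) = 179.372 km
  5: √((0.818·111.32)² + (0.102·87.58)²) = √(8291.87989 + 79.80135) = 91.497 km
  → nearest: 2 (56.612 km)
T at 38.895°N, 121.642°W:
  1: √((-1.651·111.32)² + (0.419·87.58)²) = √(33778.51415 + 1346.59788) = 187.417 km
  2: √((-1.440·111.32)² + (0.523·87.58)²) = √(25696.34648 + 2098.03756) = 166.716 km
  3: √((-0.852·111.32)² + (-0.293·87.58)²) = √(8995.50574 + 658.48384) = 98.255 km
  4: √((-0.151·111.32)² + (0.254·87.58)²) = √(282.55324 + 494.85426) = 27.882 km
  5: √((-0.788·111.32)² + (1.236·87.58)²) = √(7694.82647 + 11717.82002) = 139.329 km
  → nearest: 4 (27.882 km)

P→5; Q→2; R→5; S→2; T→4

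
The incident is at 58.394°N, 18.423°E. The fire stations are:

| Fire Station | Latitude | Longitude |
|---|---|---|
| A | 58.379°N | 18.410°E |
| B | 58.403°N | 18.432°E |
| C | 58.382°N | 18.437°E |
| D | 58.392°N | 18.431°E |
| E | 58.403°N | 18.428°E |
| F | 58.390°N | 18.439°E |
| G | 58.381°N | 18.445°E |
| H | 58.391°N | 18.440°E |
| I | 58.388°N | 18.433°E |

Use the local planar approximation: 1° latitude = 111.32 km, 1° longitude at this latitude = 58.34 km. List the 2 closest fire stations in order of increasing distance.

Distances from 58.394°N, 18.423°E:
A: √((-0.015·111.32)² + (-0.013·58.34)²) = √(2.78823 + 0.57520) = 1.834 km
B: √((0.009·111.32)² + (0.009·58.34)²) = √(1.00376 + 0.27569) = 1.131 km
C: √((-0.012·111.32)² + (0.014·58.34)²) = √(1.78447 + 0.66710) = 1.566 km
D: √((-0.002·111.32)² + (0.008·58.34)²) = √(0.04957 + 0.21783) = 0.517 km
E: √((0.009·111.32)² + (0.005·58.34)²) = √(1.00376 + 0.08509) = 1.043 km
F: √((-0.004·111.32)² + (0.016·58.34)²) = √(0.19827 + 0.87131) = 1.034 km
G: √((-0.013·111.32)² + (0.022·58.34)²) = √(2.09427 + 1.64732) = 1.934 km
H: √((-0.003·111.32)² + (0.017·58.34)²) = √(0.11153 + 0.98363) = 1.046 km
I: √((-0.006·111.32)² + (0.010·58.34)²) = √(0.44612 + 0.34036) = 0.887 km
Sorted: D (0.517 km) < I (0.887 km) < F (1.034 km) < E (1.043 km) < …

D, I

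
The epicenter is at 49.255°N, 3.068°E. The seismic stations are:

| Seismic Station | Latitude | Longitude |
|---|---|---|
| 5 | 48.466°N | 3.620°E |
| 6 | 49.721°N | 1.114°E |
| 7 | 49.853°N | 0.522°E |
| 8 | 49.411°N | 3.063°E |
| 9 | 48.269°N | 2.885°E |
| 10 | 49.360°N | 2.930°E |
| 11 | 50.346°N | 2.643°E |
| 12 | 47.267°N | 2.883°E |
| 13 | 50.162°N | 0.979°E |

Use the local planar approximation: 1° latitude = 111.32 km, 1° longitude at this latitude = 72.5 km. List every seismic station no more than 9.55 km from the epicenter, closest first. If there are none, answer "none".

none

Distances from 49.255°N, 3.068°E:
5: 96.519 km
6: 150.864 km
7: 196.222 km
8: 17.370 km
9: 110.560 km
10: 15.386 km
11: 125.298 km
12: 221.710 km
13: 182.023 km
Threshold 9.55 km: none within range.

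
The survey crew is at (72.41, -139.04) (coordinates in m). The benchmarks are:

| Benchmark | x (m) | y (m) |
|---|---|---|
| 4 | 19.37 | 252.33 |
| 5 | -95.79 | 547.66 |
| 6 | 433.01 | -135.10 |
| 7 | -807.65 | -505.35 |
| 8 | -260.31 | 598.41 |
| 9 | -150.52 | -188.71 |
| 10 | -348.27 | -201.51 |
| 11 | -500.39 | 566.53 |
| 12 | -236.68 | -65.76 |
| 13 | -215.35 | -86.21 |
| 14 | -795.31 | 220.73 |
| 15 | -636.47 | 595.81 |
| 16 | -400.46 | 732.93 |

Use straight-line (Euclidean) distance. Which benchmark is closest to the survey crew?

9

Distances from (72.41, -139.04):
4: √((-53.04)² + (391.37)²) = √(2813.2416 + 153170.4769) = 394.95 m
5: √((-168.20)² + (686.70)²) = √(28291.2400 + 471556.8900) = 707.00 m
6: √((360.60)² + (3.94)²) = √(130032.3600 + 15.5236) = 360.62 m
7: √((-880.06)² + (-366.31)²) = √(774505.6036 + 134183.0161) = 953.25 m
8: √((-332.72)² + (737.45)²) = √(110702.5984 + 543832.5025) = 809.03 m
9: √((-222.93)² + (-49.67)²) = √(49697.7849 + 2467.1089) = 228.40 m
10: √((-420.68)² + (-62.47)²) = √(176971.6624 + 3902.5009) = 425.29 m
11: √((-572.80)² + (705.57)²) = √(328099.8400 + 497829.0249) = 908.81 m
12: √((-309.09)² + (73.28)²) = √(95536.6281 + 5369.9584) = 317.66 m
13: √((-287.76)² + (52.83)²) = √(82805.8176 + 2791.0089) = 292.57 m
14: √((-867.72)² + (359.77)²) = √(752937.9984 + 129434.4529) = 939.35 m
15: √((-708.88)² + (734.85)²) = √(502510.8544 + 540004.5225) = 1021.04 m
16: √((-472.87)² + (871.97)²) = √(223606.0369 + 760331.6809) = 991.94 m
Minimum: 9 at 228.40 m.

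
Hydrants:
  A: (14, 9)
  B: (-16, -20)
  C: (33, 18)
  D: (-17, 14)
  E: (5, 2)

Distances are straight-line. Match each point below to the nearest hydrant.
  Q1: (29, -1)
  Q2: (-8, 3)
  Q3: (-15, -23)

Q1→A; Q2→E; Q3→B

Q1 at (29, -1):
  A: 18.0
  B: 48.8
  C: 19.4
  D: 48.4
  E: 24.2
  → nearest: A (18.0)
Q2 at (-8, 3):
  A: 22.8
  B: 24.4
  C: 43.7
  D: 14.2
  E: 13.0
  → nearest: E (13.0)
Q3 at (-15, -23):
  A: 43.2
  B: 3.2
  C: 63.1
  D: 37.1
  E: 32.0
  → nearest: B (3.2)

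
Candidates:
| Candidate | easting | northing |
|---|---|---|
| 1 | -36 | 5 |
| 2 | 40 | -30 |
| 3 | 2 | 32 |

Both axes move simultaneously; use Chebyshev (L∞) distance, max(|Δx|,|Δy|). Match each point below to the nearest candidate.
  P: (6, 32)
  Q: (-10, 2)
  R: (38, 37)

P→3; Q→1; R→3

P at (6, 32):
  1: max(|-42|, |-27|) = 42
  2: max(|34|, |-62|) = 62
  3: max(|-4|, |0|) = 4
  → nearest: 3 (4)
Q at (-10, 2):
  1: max(|-26|, |3|) = 26
  2: max(|50|, |-32|) = 50
  3: max(|12|, |30|) = 30
  → nearest: 1 (26)
R at (38, 37):
  1: max(|-74|, |-32|) = 74
  2: max(|2|, |-67|) = 67
  3: max(|-36|, |-5|) = 36
  → nearest: 3 (36)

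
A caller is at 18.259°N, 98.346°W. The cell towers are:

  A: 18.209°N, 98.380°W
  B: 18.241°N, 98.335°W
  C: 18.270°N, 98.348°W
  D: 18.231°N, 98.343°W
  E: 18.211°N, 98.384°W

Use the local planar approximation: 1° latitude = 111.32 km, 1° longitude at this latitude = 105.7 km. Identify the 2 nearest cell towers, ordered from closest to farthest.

C, B

Distances from 18.259°N, 98.346°W:
A: √((-0.050·111.32)² + (-0.034·105.7)²) = √(30.98036 + 12.91540) = 6.625 km
B: √((-0.018·111.32)² + (0.011·105.7)²) = √(4.01505 + 1.35187) = 2.317 km
C: √((0.011·111.32)² + (-0.002·105.7)²) = √(1.49945 + 0.04469) = 1.243 km
D: √((-0.028·111.32)² + (0.003·105.7)²) = √(9.71544 + 0.10055) = 3.133 km
E: √((-0.048·111.32)² + (-0.038·105.7)²) = √(28.55150 + 16.13308) = 6.685 km
Sorted: C (1.243 km) < B (2.317 km) < D (3.133 km) < A (6.625 km) < …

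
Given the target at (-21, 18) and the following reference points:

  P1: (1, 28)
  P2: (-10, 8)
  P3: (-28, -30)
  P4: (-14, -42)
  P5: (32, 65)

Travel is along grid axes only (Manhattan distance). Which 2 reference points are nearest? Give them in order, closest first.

Distances from (-21, 18):
P1: |22| + |10| = 22 + 10 = 32
P2: |11| + |-10| = 11 + 10 = 21
P3: |-7| + |-48| = 7 + 48 = 55
P4: |7| + |-60| = 7 + 60 = 67
P5: |53| + |47| = 53 + 47 = 100
Sorted: P2 (21) < P1 (32) < P3 (55) < P4 (67) < …

P2, P1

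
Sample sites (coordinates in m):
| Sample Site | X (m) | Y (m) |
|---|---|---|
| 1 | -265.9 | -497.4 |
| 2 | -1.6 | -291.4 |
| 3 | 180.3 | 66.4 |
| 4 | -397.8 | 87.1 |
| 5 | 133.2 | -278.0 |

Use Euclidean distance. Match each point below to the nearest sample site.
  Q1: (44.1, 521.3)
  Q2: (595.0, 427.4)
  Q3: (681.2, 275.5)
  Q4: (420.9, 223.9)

Q1 at (44.1, 521.3):
  1: √((-310.0)² + (-1018.7)²) = √(96100.000 + 1037749.690) = 1064.8 m
  2: √((-45.7)² + (-812.7)²) = √(2088.490 + 660481.290) = 814.0 m
  3: √((136.2)² + (-454.9)²) = √(18550.440 + 206934.010) = 474.9 m
  4: √((-441.9)² + (-434.2)²) = √(195275.610 + 188529.640) = 619.5 m
  5: √((89.1)² + (-799.3)²) = √(7938.810 + 638880.490) = 804.3 m
  → nearest: 3 (474.9 m)
Q2 at (595.0, 427.4):
  1: √((-860.9)² + (-924.8)²) = √(741148.810 + 855255.040) = 1263.5 m
  2: √((-596.6)² + (-718.8)²) = √(355931.560 + 516673.440) = 934.1 m
  3: √((-414.7)² + (-361.0)²) = √(171976.090 + 130321.000) = 549.8 m
  4: √((-992.8)² + (-340.3)²) = √(985651.840 + 115804.090) = 1049.5 m
  5: √((-461.8)² + (-705.4)²) = √(213259.240 + 497589.160) = 843.1 m
  → nearest: 3 (549.8 m)
Q3 at (681.2, 275.5):
  1: √((-947.1)² + (-772.9)²) = √(896998.410 + 597374.410) = 1222.4 m
  2: √((-682.8)² + (-566.9)²) = √(466215.840 + 321375.610) = 887.5 m
  3: √((-500.9)² + (-209.1)²) = √(250900.810 + 43722.810) = 542.8 m
  4: √((-1079.0)² + (-188.4)²) = √(1164241.000 + 35494.560) = 1095.3 m
  5: √((-548.0)² + (-553.5)²) = √(300304.000 + 306362.250) = 778.9 m
  → nearest: 3 (542.8 m)
Q4 at (420.9, 223.9):
  1: √((-686.8)² + (-721.3)²) = √(471694.240 + 520273.690) = 996.0 m
  2: √((-422.5)² + (-515.3)²) = √(178506.250 + 265534.090) = 666.4 m
  3: √((-240.6)² + (-157.5)²) = √(57888.360 + 24806.250) = 287.6 m
  4: √((-818.7)² + (-136.8)²) = √(670269.690 + 18714.240) = 830.1 m
  5: √((-287.7)² + (-501.9)²) = √(82771.290 + 251903.610) = 578.5 m
  → nearest: 3 (287.6 m)

Q1→3; Q2→3; Q3→3; Q4→3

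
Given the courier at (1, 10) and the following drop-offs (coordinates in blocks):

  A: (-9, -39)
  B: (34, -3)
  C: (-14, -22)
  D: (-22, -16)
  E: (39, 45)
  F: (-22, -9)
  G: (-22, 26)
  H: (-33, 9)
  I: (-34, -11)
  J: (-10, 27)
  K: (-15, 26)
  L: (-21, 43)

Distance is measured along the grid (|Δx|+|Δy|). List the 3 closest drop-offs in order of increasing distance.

J, K, H

Distances from (1, 10):
A: |-10| + |-49| = 10 + 49 = 59 blocks
B: |33| + |-13| = 33 + 13 = 46 blocks
C: |-15| + |-32| = 15 + 32 = 47 blocks
D: |-23| + |-26| = 23 + 26 = 49 blocks
E: |38| + |35| = 38 + 35 = 73 blocks
F: |-23| + |-19| = 23 + 19 = 42 blocks
G: |-23| + |16| = 23 + 16 = 39 blocks
H: |-34| + |-1| = 34 + 1 = 35 blocks
I: |-35| + |-21| = 35 + 21 = 56 blocks
J: |-11| + |17| = 11 + 17 = 28 blocks
K: |-16| + |16| = 16 + 16 = 32 blocks
L: |-22| + |33| = 22 + 33 = 55 blocks
Sorted: J (28 blocks) < K (32 blocks) < H (35 blocks) < G (39 blocks) < F (42 blocks) < …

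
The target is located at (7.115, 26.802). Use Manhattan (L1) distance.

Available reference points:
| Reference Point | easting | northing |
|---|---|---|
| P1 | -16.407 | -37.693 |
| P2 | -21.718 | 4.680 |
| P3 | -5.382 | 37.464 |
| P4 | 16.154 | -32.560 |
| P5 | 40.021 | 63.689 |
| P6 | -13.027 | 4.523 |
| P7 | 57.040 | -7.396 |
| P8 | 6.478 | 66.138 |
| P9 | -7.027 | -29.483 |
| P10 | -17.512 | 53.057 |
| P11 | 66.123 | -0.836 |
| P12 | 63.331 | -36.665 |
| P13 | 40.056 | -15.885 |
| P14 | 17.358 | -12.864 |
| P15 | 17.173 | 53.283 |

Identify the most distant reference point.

P12

Distances from (7.115, 26.802):
P1: |-23.522| + |-64.495| = 23.522 + 64.495 = 88.017
P2: |-28.833| + |-22.122| = 28.833 + 22.122 = 50.955
P3: |-12.497| + |10.662| = 12.497 + 10.662 = 23.159
P4: |9.039| + |-59.362| = 9.039 + 59.362 = 68.401
P5: |32.906| + |36.887| = 32.906 + 36.887 = 69.793
P6: |-20.142| + |-22.279| = 20.142 + 22.279 = 42.421
P7: |49.925| + |-34.198| = 49.925 + 34.198 = 84.123
P8: |-0.637| + |39.336| = 0.637 + 39.336 = 39.973
P9: |-14.142| + |-56.285| = 14.142 + 56.285 = 70.427
P10: |-24.627| + |26.255| = 24.627 + 26.255 = 50.882
P11: |59.008| + |-27.638| = 59.008 + 27.638 = 86.646
P12: |56.216| + |-63.467| = 56.216 + 63.467 = 119.683
P13: |32.941| + |-42.687| = 32.941 + 42.687 = 75.628
P14: |10.243| + |-39.666| = 10.243 + 39.666 = 49.909
P15: |10.058| + |26.481| = 10.058 + 26.481 = 36.539
Maximum: P12 at 119.683.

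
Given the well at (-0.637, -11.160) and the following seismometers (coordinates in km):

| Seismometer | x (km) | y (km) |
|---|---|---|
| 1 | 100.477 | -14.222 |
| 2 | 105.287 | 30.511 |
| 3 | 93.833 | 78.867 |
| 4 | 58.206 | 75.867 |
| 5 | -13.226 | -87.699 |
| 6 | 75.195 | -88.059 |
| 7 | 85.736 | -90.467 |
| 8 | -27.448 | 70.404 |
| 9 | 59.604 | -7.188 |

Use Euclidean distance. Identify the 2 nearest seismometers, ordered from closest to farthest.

Distances from (-0.637, -11.160):
1: √((101.114)² + (-3.062)²) = √(10224.04100 + 9.37584) = 101.160 km
2: √((105.924)² + (41.671)²) = √(11219.89378 + 1736.47224) = 113.826 km
3: √((94.470)² + (90.027)²) = √(8924.58090 + 8104.86073) = 130.497 km
4: √((58.843)² + (87.027)²) = √(3462.49865 + 7573.69873) = 105.053 km
5: √((-12.589)² + (-76.539)²) = √(158.48292 + 5858.21852) = 77.567 km
6: √((75.832)² + (-76.899)²) = √(5750.49222 + 5913.45620) = 108.000 km
7: √((86.373)² + (-79.307)²) = √(7460.29513 + 6289.60025) = 117.260 km
8: √((-26.811)² + (81.564)²) = √(718.82972 + 6652.68610) = 85.858 km
9: √((60.241)² + (3.972)²) = √(3628.97808 + 15.77678) = 60.372 km
Sorted: 9 (60.372 km) < 5 (77.567 km) < 8 (85.858 km) < 1 (101.160 km) < …

9, 5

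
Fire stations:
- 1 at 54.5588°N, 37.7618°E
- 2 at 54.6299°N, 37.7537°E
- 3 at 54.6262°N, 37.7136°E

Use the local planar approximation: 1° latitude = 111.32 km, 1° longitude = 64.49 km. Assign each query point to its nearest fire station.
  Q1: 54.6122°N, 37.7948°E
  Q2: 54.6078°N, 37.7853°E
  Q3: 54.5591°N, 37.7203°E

Q1→2; Q2→2; Q3→1

Q1 at 54.6122°N, 37.7948°E:
  1: √((-0.0534·111.32)² + (-0.0330·64.49)²) = √(35.336938 + 4.529108) = 6.3140 km
  2: √((0.0177·111.32)² + (-0.0411·64.49)²) = √(3.882334 + 7.025357) = 3.3027 km
  3: √((0.0140·111.32)² + (-0.0812·64.49)²) = √(2.428860 + 27.421854) = 5.4636 km
  → nearest: 2 (3.3027 km)
Q2 at 54.6078°N, 37.7853°E:
  1: √((-0.0490·111.32)² + (-0.0235·64.49)²) = √(29.753534 + 2.296786) = 5.6613 km
  2: √((0.0221·111.32)² + (-0.0316·64.49)²) = √(6.052446 + 4.152971) = 3.1946 km
  3: √((0.0184·111.32)² + (-0.0717·64.49)²) = √(4.195484 + 21.380756) = 5.0573 km
  → nearest: 2 (3.1946 km)
Q3 at 54.5591°N, 37.7203°E:
  1: √((-0.0003·111.32)² + (0.0415·64.49)²) = √(0.001115 + 7.162769) = 2.6765 km
  2: √((0.0708·111.32)² + (0.0334·64.49)²) = √(62.117349 + 4.639570) = 8.1705 km
  3: √((0.0671·111.32)² + (-0.0067·64.49)²) = √(55.794506 + 0.186696) = 7.4821 km
  → nearest: 1 (2.6765 km)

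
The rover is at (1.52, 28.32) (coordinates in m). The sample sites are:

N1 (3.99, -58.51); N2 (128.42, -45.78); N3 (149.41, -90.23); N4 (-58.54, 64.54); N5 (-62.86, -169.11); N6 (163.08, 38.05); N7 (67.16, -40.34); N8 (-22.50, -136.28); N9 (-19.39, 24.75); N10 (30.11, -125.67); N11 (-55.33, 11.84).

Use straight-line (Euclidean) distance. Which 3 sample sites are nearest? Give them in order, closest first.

N9, N11, N4

Distances from (1.52, 28.32):
N1: √((2.47)² + (-86.83)²) = √(6.1009 + 7539.4489) = 86.87 m
N2: √((126.90)² + (-74.10)²) = √(16103.6100 + 5490.8100) = 146.95 m
N3: √((147.89)² + (-118.55)²) = √(21871.4521 + 14054.1025) = 189.54 m
N4: √((-60.06)² + (36.22)²) = √(3607.2036 + 1311.8884) = 70.14 m
N5: √((-64.38)² + (-197.43)²) = √(4144.7844 + 38978.6049) = 207.66 m
N6: √((161.56)² + (9.73)²) = √(26101.6336 + 94.6729) = 161.85 m
N7: √((65.64)² + (-68.66)²) = √(4308.6096 + 4714.1956) = 94.99 m
N8: √((-24.02)² + (-164.60)²) = √(576.9604 + 27093.1600) = 166.34 m
N9: √((-20.91)² + (-3.57)²) = √(437.2281 + 12.7449) = 21.21 m
N10: √((28.59)² + (-153.99)²) = √(817.3881 + 23712.9201) = 156.62 m
N11: √((-56.85)² + (-16.48)²) = √(3231.9225 + 271.5904) = 59.19 m
Sorted: N9 (21.21 m) < N11 (59.19 m) < N4 (70.14 m) < N1 (86.87 m) < N7 (94.99 m) < …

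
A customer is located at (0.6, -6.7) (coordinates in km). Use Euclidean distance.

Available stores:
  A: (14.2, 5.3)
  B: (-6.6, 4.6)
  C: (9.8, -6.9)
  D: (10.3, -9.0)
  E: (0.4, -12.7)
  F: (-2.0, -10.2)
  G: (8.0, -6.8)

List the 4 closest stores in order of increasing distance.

Distances from (0.6, -6.7):
A: 18.1 km
B: 13.4 km
C: 9.2 km
D: 10.0 km
E: 6.0 km
F: 4.4 km
G: 7.4 km
Sorted: F (4.4 km) < E (6.0 km) < G (7.4 km) < C (9.2 km) < D (10.0 km) < B (13.4 km) < …

F, E, G, C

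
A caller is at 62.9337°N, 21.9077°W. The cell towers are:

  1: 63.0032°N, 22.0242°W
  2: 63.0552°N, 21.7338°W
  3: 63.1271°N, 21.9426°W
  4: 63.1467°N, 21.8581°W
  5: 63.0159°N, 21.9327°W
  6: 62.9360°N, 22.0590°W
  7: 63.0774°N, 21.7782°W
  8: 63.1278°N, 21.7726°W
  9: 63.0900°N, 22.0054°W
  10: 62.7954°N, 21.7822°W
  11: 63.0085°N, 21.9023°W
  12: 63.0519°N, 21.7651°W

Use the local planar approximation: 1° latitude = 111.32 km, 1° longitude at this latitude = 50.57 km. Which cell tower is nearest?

Distances from 62.9337°N, 21.9077°W:
1: √((0.0695·111.32)² + (-0.1165·50.57)²) = √(59.857146 + 34.708653) = 9.7245 km
2: √((0.1215·111.32)² + (0.1739·50.57)²) = √(182.935904 + 77.336599) = 16.1330 km
3: √((0.1934·111.32)² + (-0.0349·50.57)²) = √(463.510242 + 3.114847) = 21.6015 km
4: √((0.2130·111.32)² + (0.0496·50.57)²) = √(562.219109 + 6.291428) = 23.8435 km
5: √((0.0822·111.32)² + (-0.0250·50.57)²) = √(83.731723 + 1.598328) = 9.2374 km
6: √((0.0023·111.32)² + (-0.1513·50.57)²) = √(0.065554 + 58.541489) = 7.6555 km
7: √((0.1437·111.32)² + (0.1295·50.57)²) = √(255.893899 + 42.886978) = 17.2853 km
8: √((0.1941·111.32)² + (0.1351·50.57)²) = √(466.871610 + 46.676320) = 22.6616 km
9: √((0.1563·111.32)² + (-0.0977·50.57)²) = √(302.736197 + 24.410408) = 18.0872 km
10: √((-0.1383·111.32)² + (0.1255·50.57)²) = √(237.023145 + 40.278507) = 16.6524 km
11: √((0.0748·111.32)² + (0.0054·50.57)²) = √(69.334532 + 0.074572) = 8.3312 km
12: √((0.1182·111.32)² + (0.1426·50.57)²) = √(173.133596 + 52.002588) = 15.0045 km
Minimum: 6 at 7.6555 km.

6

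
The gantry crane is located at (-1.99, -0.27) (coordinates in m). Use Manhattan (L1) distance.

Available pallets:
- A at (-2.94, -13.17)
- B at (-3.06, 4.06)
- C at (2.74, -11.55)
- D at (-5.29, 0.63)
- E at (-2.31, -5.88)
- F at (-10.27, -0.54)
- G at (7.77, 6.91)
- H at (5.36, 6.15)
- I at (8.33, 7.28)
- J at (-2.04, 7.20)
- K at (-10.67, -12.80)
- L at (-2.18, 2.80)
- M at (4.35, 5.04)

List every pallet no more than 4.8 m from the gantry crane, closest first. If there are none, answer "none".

L, D

Distances from (-1.99, -0.27):
A: |-0.95| + |-12.90| = 0.95 + 12.90 = 13.85 m
B: |-1.07| + |4.33| = 1.07 + 4.33 = 5.40 m
C: |4.73| + |-11.28| = 4.73 + 11.28 = 16.01 m
D: |-3.30| + |0.90| = 3.30 + 0.90 = 4.20 m
E: |-0.32| + |-5.61| = 0.32 + 5.61 = 5.93 m
F: |-8.28| + |-0.27| = 8.28 + 0.27 = 8.55 m
G: |9.76| + |7.18| = 9.76 + 7.18 = 16.94 m
H: |7.35| + |6.42| = 7.35 + 6.42 = 13.77 m
I: |10.32| + |7.55| = 10.32 + 7.55 = 17.87 m
J: |-0.05| + |7.47| = 0.05 + 7.47 = 7.52 m
K: |-8.68| + |-12.53| = 8.68 + 12.53 = 21.21 m
L: |-0.19| + |3.07| = 0.19 + 3.07 = 3.26 m
M: |6.34| + |5.31| = 6.34 + 5.31 = 11.65 m
Threshold 4.8 m: L (3.26 m), D (4.20 m) are within range.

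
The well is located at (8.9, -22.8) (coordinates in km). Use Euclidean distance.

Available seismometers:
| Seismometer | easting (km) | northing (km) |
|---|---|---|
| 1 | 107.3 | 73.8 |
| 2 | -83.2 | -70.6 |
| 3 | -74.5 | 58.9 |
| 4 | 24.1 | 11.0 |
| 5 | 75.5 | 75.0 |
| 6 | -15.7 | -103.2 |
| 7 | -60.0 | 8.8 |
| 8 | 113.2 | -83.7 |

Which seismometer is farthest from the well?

1

Distances from (8.9, -22.8):
1: √((98.4)² + (96.6)²) = √(9682.560 + 9331.560) = 137.9 km
2: √((-92.1)² + (-47.8)²) = √(8482.410 + 2284.840) = 103.8 km
3: √((-83.4)² + (81.7)²) = √(6955.560 + 6674.890) = 116.7 km
4: √((15.2)² + (33.8)²) = √(231.040 + 1142.440) = 37.1 km
5: √((66.6)² + (97.8)²) = √(4435.560 + 9564.840) = 118.3 km
6: √((-24.6)² + (-80.4)²) = √(605.160 + 6464.160) = 84.1 km
7: √((-68.9)² + (31.6)²) = √(4747.210 + 998.560) = 75.8 km
8: √((104.3)² + (-60.9)²) = √(10878.490 + 3708.810) = 120.8 km
Maximum: 1 at 137.9 km.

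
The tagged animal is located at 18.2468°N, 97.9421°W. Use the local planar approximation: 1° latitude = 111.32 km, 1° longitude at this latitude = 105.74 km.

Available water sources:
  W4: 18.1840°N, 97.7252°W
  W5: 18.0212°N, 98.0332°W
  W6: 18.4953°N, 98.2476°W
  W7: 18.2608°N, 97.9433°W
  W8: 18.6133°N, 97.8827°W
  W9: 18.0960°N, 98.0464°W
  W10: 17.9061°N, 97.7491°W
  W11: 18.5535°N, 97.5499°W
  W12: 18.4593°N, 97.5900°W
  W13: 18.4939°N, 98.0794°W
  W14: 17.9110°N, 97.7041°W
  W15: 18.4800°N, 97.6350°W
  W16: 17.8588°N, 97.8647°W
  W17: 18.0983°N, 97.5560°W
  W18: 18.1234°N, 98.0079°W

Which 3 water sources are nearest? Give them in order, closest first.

W7, W18, W9

Distances from 18.2468°N, 97.9421°W:
W4: 23.9768 km
W5: 26.8979 km
W6: 42.5296 km
W7: 1.5636 km
W8: 41.2794 km
W9: 20.0857 km
W10: 43.0687 km
W11: 53.7171 km
W12: 44.1105 km
W13: 31.1034 km
W14: 45.0632 km
W15: 41.5739 km
W16: 43.9607 km
W17: 44.0460 km
W18: 15.3984 km
Sorted: W7 (1.5636 km) < W18 (15.3984 km) < W9 (20.0857 km) < W4 (23.9768 km) < W5 (26.8979 km) < …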